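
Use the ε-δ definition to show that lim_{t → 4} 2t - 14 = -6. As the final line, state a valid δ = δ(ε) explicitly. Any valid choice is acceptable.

Let ε > 0. We need δ > 0 so that 0 < |t − 4| < δ implies |(2t - 14) + 6| < ε.
Since (2t - 14) + 6 = 2(t − 4), we have |(2t - 14) + 6| = 2|t − 4|.
So 2|t − 4| < ε exactly when |t − 4| < ε/2.
Take δ = ε/2. If 0 < |t − 4| < δ then |(2t - 14) + 6| = 2|t − 4| < 2·(ε/2) = ε.

δ = ε/2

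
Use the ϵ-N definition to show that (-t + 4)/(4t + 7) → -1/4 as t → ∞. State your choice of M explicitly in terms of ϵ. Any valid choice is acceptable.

Suppose ϵ > 0. We seek M > 0 such that t > M implies |(-t + 4)/(4t + 7) + 1/4| < ϵ.
(-t + 4)/(4t + 7) + 1/4 = (4(-t + 4) − (-1)(4t + 7)) / (4(4t + 7)) = 23/(4(4t + 7)).
For t > 0 we have 4t + 7 > 4t, so |(-t + 4)/(4t + 7) + 1/4| = 23/(4(4t + 7)) < 23/(4·4t) = (23/16)/t.
Thus |(-t + 4)/(4t + 7) + 1/4| < ϵ whenever t > (23/16)/ϵ.
Take M = (23/16)/ϵ. If t > M then |(-t + 4)/(4t + 7) + 1/4| < (23/16)/t < ϵ.

M = (23/16)/ϵ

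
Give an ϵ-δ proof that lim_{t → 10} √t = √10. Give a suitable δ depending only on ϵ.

Suppose ϵ > 0. We want δ > 0 such that 0 < |t − 10| < δ implies |√t − √10| < ϵ.
Multiplying by the conjugate, |√t − √10| = |t − 10|/(√t + √10).
Restrict δ ≤ 10 so that |t − 10| < 10 forces t > 0, and then √t + √10 > √10.
Hence |√t − √10| < |t − 10|/√10, which is < ϵ once |t − 10| < √10·ϵ.
Take δ = min(10, √10·ϵ). If 0 < |t − 10| < δ then t > 0 and |√t − √10| < |t − 10|/√10 < ϵ.

δ = min(10, √10·ϵ)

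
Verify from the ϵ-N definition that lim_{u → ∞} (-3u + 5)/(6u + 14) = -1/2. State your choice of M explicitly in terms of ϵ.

Let ϵ > 0. We seek M > 0 such that u > M implies |(-3u + 5)/(6u + 14) + 1/2| < ϵ.
(-3u + 5)/(6u + 14) + 1/2 = (6(-3u + 5) − (-3)(6u + 14)) / (6(6u + 14)) = 72/(6(6u + 14)).
For u > 0 we have 6u + 14 > 6u, so |(-3u + 5)/(6u + 14) + 1/2| = 72/(6(6u + 14)) < 72/(6·6u) = 2/u.
Thus |(-3u + 5)/(6u + 14) + 1/2| < ϵ whenever u > 2/ϵ.
Take M = 2/ϵ. If u > M then |(-3u + 5)/(6u + 14) + 1/2| < 2/u < ϵ.

M = 2/ϵ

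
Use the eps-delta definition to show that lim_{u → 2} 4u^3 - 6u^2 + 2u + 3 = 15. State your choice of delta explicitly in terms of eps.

delta = min(2, eps/78)

Suppose eps > 0. We want delta > 0 such that 0 < |u − 2| < delta implies |(4u^3 - 6u^2 + 2u + 3) − 15| < eps.
(4u^3 - 6u^2 + 2u + 3) − 15 = 4u^3 - 6u^2 + 2u - 12 = (u − 2)(4u^2 + 2u + 6).
So |(4u^3 - 6u^2 + 2u + 3) − 15| = |u − 2|·|4u^2 + 2u + 6|.
Assume first that |u − 2| < 2, so |u| < 4. Then |4u^2 + 2u + 6| ≤ 4·4^2 + 2·4 + 6 = 78.
Hence |(4u^3 - 6u^2 + 2u + 3) − 15| ≤ 78|u − 2| < eps provided |u − 2| < eps/78.
Choosing delta = min(2, eps/78) ensures both conditions, hence |(4u^3 - 6u^2 + 2u + 3) − 15| < eps.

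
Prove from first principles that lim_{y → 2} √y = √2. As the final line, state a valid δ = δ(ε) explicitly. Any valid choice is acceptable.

Let ε > 0 be given. We want δ > 0 such that 0 < |y − 2| < δ implies |√y − √2| < ε.
Rationalise: √y − √2 = (y − 2)/(√y + √2), so |√y − √2| = |y − 2|/(√y + √2).
Restrict δ ≤ 2 so that |y − 2| < 2 forces y > 0, and then √y + √2 > √2.
Hence |√y − √2| < |y − 2|/√2, which is < ε once |y − 2| < √2·ε.
Take δ = min(2, √2·ε). If 0 < |y − 2| < δ then y > 0 and |√y − √2| < |y − 2|/√2 < ε.

δ = min(2, √2·ε)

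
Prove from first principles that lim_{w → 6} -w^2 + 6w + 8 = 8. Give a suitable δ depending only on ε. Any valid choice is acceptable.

δ = min(1, ε/7)

Fix ε > 0. We want δ > 0 such that 0 < |w − 6| < δ implies |(-w^2 + 6w + 8) − 8| < ε.
(-w^2 + 6w + 8) − 8 = -w^2 + 6w = (w − 6)(-w).
So |(-w^2 + 6w + 8) − 8| = |w − 6|·|-w|.
Assume first that |w − 6| < 1, so |w| < 7. Then |-w| ≤ 7 = 7.
Hence |(-w^2 + 6w + 8) − 8| ≤ 7|w − 6| < ε provided |w − 6| < ε/7.
Choosing δ = min(1, ε/7) ensures both conditions, hence |(-w^2 + 6w + 8) − 8| < ε.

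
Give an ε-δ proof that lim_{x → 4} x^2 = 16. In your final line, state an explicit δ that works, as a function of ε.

δ = min(2, ε/10)

Fix ε > 0. We seek δ > 0 with 0 < |x − 4| < δ ⇒ |x^2 − 16| < ε.
Factor: x^2 − 16 = (x − 4)(x + 4), so |x^2 − 16| = |x − 4|·|x + 4|.
Restrict δ ≤ 2. Then |x − 4| < 2 gives |x| < 6, so by the triangle inequality |x + 4| ≤ 6 + 4 = 10.
Hence |x^2 − 16| ≤ 10|x − 4|, which is < ε once |x − 4| < ε/10.
Take δ = min(2, ε/10). If 0 < |x − 4| < δ then both bounds hold and |x^2 − 16| ≤ 10|x − 4| < 10·(ε/10) = ε.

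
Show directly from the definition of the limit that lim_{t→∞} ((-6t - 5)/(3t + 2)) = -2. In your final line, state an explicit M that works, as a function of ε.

Let ε > 0. We seek M > 0 such that t > M implies |(-6t - 5)/(3t + 2) + 2| < ε.
(-6t - 5)/(3t + 2) + 2 = (3(-6t - 5) − (-6)(3t + 2)) / (3(3t + 2)) = -3/(3(3t + 2)).
For t > 0 we have 3t + 2 > 3t, so |(-6t - 5)/(3t + 2) + 2| = 3/(3(3t + 2)) < 3/(3·3t) = (1/3)/t.
Thus |(-6t - 5)/(3t + 2) + 2| < ε whenever t > (1/3)/ε.
Take M = (1/3)/ε. If t > M then |(-6t - 5)/(3t + 2) + 2| < (1/3)/t < ε.

M = (1/3)/ε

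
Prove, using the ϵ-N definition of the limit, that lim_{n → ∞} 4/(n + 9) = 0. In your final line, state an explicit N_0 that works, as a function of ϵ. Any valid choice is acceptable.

N_0 = 4/ϵ

Let ϵ > 0 be given. For n ≥ 1, |4/(n + 9) − 0| = 4/(n + 9) ≤ 4/n.
We need 4/n < ϵ, i.e. n > 4/ϵ.
Take N_0 = 4/ϵ. If n > N_0 then |4/(n + 9)| ≤ 4/n < ϵ.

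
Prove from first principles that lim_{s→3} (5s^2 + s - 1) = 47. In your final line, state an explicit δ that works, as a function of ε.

δ = min(1, ε/36)

Let ε > 0. We want δ > 0 such that 0 < |s − 3| < δ implies |(5s^2 + s - 1) − 47| < ε.
(5s^2 + s - 1) − 47 = 5s^2 + s - 48 = (s − 3)(5s + 16).
So |(5s^2 + s - 1) − 47| = |s − 3|·|5s + 16|.
Require δ ≤ 1. Then |s − 3| < 1 gives |s| < 4, and by the triangle inequality |5s + 16| ≤ 5·4 + 16 = 36.
Hence |(5s^2 + s - 1) − 47| ≤ 36|s − 3| < ε provided |s − 3| < ε/36.
Choosing δ = min(1, ε/36) ensures both conditions, hence |(5s^2 + s - 1) − 47| < ε.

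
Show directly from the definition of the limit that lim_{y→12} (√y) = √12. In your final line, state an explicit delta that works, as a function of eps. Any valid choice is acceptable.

Let eps > 0 be given. We want delta > 0 such that 0 < |y − 12| < delta implies |√y − √12| < eps.
Multiplying by the conjugate, |√y − √12| = |y − 12|/(√y + √12).
Restrict delta ≤ 12 so that |y − 12| < 12 forces y > 0, and then √y + √12 > √12.
Hence |√y − √12| < |y − 12|/√12, which is < eps once |y − 12| < √12·eps.
Take delta = min(12, √12·eps). If 0 < |y − 12| < delta then y > 0 and |√y − √12| < |y − 12|/√12 < eps.

delta = min(12, √12·eps)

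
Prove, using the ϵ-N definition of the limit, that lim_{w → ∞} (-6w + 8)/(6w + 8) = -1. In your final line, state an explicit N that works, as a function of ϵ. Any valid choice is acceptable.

N = (8/3)/ϵ

Let ϵ > 0 be given. We seek N > 0 such that w > N implies |(-6w + 8)/(6w + 8) + 1| < ϵ.
(-6w + 8)/(6w + 8) + 1 = (6(-6w + 8) − (-6)(6w + 8)) / (6(6w + 8)) = 96/(6(6w + 8)).
For w > 0 we have 6w + 8 > 6w, so |(-6w + 8)/(6w + 8) + 1| = 96/(6(6w + 8)) < 96/(6·6w) = (8/3)/w.
Thus |(-6w + 8)/(6w + 8) + 1| < ϵ whenever w > (8/3)/ϵ.
Take N = (8/3)/ϵ. If w > N then |(-6w + 8)/(6w + 8) + 1| < (8/3)/w < ϵ.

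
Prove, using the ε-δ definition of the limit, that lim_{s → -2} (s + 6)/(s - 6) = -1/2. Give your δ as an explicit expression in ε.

Fix ε > 0. We want δ > 0 with 0 < |s + 2| < δ ⇒ |(s + 6)/(s - 6) + 1/2| < ε.
Combining over a common denominator, (s + 6)/(s - 6) + 1/2 = [(s + 6)·(-8) − 4·(s - 6)] / [(-8)·(s - 6)] = -12(s + 2) / ((-8)(s - 6)).
So |(s + 6)/(s - 6) + 1/2| = 12|s + 2| / (8·|s − 6|).
Restrict δ ≤ 4. Then |s + 2| < 4 gives |s − 6| = |(s + 2) + (-8)| ≥ 8 − 4 = 4.
Hence |(s + 6)/(s - 6) + 1/2| < 12|s + 2|/(8·4) = (3/8)|s + 2|, which is < ε once |s + 2| < (8/3)ε.
Take δ = min(4, (8/3)ε). Then 0 < |s + 2| < δ forces both bounds, so |(s + 6)/(s - 6) + 1/2| < ε.

δ = min(4, (8/3)ε)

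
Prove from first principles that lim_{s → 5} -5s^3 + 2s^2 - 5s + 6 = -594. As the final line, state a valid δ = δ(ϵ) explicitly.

δ = min(2, ϵ/526)

Suppose ϵ > 0. We want δ > 0 such that 0 < |s − 5| < δ implies |(-5s^3 + 2s^2 - 5s + 6) + 594| < ϵ.
(-5s^3 + 2s^2 - 5s + 6) + 594 = -5s^3 + 2s^2 - 5s + 600 = (s − 5)(-5s^2 - 23s - 120).
So |(-5s^3 + 2s^2 - 5s + 6) + 594| = |s − 5|·|-5s^2 - 23s - 120|.
Require δ ≤ 2. Then |s − 5| < 2 gives |s| < 7, and by the triangle inequality |-5s^2 - 23s - 120| ≤ 5·7^2 + 23·7 + 120 = 526.
Hence |(-5s^3 + 2s^2 - 5s + 6) + 594| ≤ 526|s − 5| < ϵ provided |s − 5| < ϵ/526.
Choosing δ = min(2, ϵ/526) ensures both conditions, hence |(-5s^3 + 2s^2 - 5s + 6) + 594| < ϵ.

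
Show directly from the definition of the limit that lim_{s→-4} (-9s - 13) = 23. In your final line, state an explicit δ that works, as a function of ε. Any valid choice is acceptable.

Let ε > 0 be given. We need δ > 0 so that 0 < |s + 4| < δ implies |(-9s - 13) − 23| < ε.
|(-9s - 13) − 23| = |-9s - 36| = 9|s + 4|.
So 9|s + 4| < ε exactly when |s + 4| < ε/9.
Choosing δ = ε/9 gives |(-9s - 13) − 23| = 9|s + 4| < ε whenever |s + 4| < δ.

δ = ε/9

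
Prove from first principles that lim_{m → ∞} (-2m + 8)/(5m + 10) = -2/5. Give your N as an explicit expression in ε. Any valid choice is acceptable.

N = (12/5)/ε

Let ε > 0. For m ≥ 1, |(-2m + 8)/(5m + 10) + 2/5| = |60|/(5(5m + 10)) = 60/(5(5m + 10)).
Since 5m + 10 ≥ 5m for m ≥ 1, this is ≤ 60/(5·5m) = (12/5)/m.
So |(-2m + 8)/(5m + 10) + 2/5| < ε whenever m > (12/5)/ε.
Take N = (12/5)/ε. If m > N then |(-2m + 8)/(5m + 10) + 2/5| ≤ (12/5)/m < ε.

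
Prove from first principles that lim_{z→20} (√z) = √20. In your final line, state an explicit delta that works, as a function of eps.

Let eps > 0. We want delta > 0 such that 0 < |z − 20| < delta implies |√z − √20| < eps.
Rationalise: √z − √20 = (z − 20)/(√z + √20), so |√z − √20| = |z − 20|/(√z + √20).
Restrict delta ≤ 20 so that |z − 20| < 20 forces z > 0, and then √z + √20 > √20.
Hence |√z − √20| < |z − 20|/√20, which is < eps once |z − 20| < √20·eps.
Take delta = min(20, √20·eps). If 0 < |z − 20| < delta then z > 0 and |√z − √20| < |z − 20|/√20 < eps.

delta = min(20, √20·eps)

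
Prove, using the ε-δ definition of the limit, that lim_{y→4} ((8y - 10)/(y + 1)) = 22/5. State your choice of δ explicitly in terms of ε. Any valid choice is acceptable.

δ = min(5/2, (25/36)ε)

Let ε > 0. We want δ > 0 with 0 < |y − 4| < δ ⇒ |(8y - 10)/(y + 1) − (22/5)| < ε.
Combining over a common denominator, (8y - 10)/(y + 1) − (22/5) = [(8y - 10)·5 − 22·(y + 1)] / [5·(y + 1)] = 18(y − 4) / (5(y + 1)).
So |(8y - 10)/(y + 1) − (22/5)| = 18|y − 4| / (5·|y + 1|).
Restrict δ ≤ 5/2. Then |y − 4| < 5/2 gives |y + 1| = |(y − 4) + 5| ≥ 5 − 5/2 = 5/2.
Hence |(8y - 10)/(y + 1) − (22/5)| < 18|y − 4|/(5·(5/2)) = (36/25)|y − 4|, which is < ε once |y − 4| < (25/36)ε.
Take δ = min(5/2, (25/36)ε). Then 0 < |y − 4| < δ forces both bounds, so |(8y - 10)/(y + 1) − (22/5)| < ε.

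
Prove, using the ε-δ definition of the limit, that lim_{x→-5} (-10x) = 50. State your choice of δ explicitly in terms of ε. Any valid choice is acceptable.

δ = ε/10

Let ε > 0 be given. We need δ > 0 so that 0 < |x + 5| < δ implies |(-10x) − 50| < ε.
Since (-10x) − 50 = -10(x + 5), we have |(-10x) − 50| = 10|x + 5|.
Thus it suffices that |x + 5| < ε/10.
Take δ = ε/10. If 0 < |x + 5| < δ then |(-10x) − 50| = 10|x + 5| < 10·(ε/10) = ε.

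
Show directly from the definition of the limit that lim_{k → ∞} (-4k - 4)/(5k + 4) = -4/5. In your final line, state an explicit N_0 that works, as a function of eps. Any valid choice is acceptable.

Fix eps > 0. For k ≥ 1, |(-4k - 4)/(5k + 4) + 4/5| = |-4|/(5(5k + 4)) = 4/(5(5k + 4)).
Since 5k + 4 ≥ 5k for k ≥ 1, this is ≤ 4/(5·5k) = (4/25)/k.
So |(-4k - 4)/(5k + 4) + 4/5| < eps whenever k > (4/25)/eps.
Take N_0 = (4/25)/eps. If k > N_0 then |(-4k - 4)/(5k + 4) + 4/5| ≤ (4/25)/k < eps.

N_0 = (4/25)/eps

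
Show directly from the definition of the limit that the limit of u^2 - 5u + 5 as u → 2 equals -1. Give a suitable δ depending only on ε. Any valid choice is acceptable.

δ = min(1, ε/6)

Let ε > 0. We want δ > 0 such that 0 < |u − 2| < δ implies |(u^2 - 5u + 5) + 1| < ε.
(u^2 - 5u + 5) + 1 = u^2 - 5u + 6 = (u − 2)(u - 3).
So |(u^2 - 5u + 5) + 1| = |u − 2|·|u - 3|.
Require δ ≤ 1. Then |u − 2| < 1 gives |u| < 3, and by the triangle inequality |u - 3| ≤ 3 + 3 = 6.
Hence |(u^2 - 5u + 5) + 1| ≤ 6|u − 2| < ε provided |u − 2| < ε/6.
Take δ = min(1, ε/6). Then 0 < |u − 2| < δ gives both |u − 2| < 1 and |u − 2| < ε/6, so |(u^2 - 5u + 5) + 1| < ε.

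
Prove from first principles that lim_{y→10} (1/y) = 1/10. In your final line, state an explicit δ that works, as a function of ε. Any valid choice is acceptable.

δ = min(5, 50ε)

Let ε > 0 be given. We seek δ > 0 such that 0 < |y − 10| < δ implies |1/y − (1/10)| < ε.
|1/y − (1/10)| = |10 − y|/(10·|y|) = |y − 10|/(10|y|).
Require δ ≤ 5 so that |y| > 10 − 5 = 5, hence 10|y| > 50.
Then |1/y − (1/10)| < |y − 10|/50, which is < ε when |y − 10| < 50ε.
Take δ = min(5, 50ε). Then 0 < |y − 10| < δ gives both |y − 10| < 5 and |y − 10| < 50ε, so |1/y − (1/10)| < ε.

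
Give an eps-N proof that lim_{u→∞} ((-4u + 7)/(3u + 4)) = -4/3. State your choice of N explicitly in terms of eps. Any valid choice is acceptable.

N = (37/9)/eps

Let eps > 0. We seek N > 0 such that u > N implies |(-4u + 7)/(3u + 4) + 4/3| < eps.
(-4u + 7)/(3u + 4) + 4/3 = (3(-4u + 7) − (-4)(3u + 4)) / (3(3u + 4)) = 37/(3(3u + 4)).
For u > 0 we have 3u + 4 > 3u, so |(-4u + 7)/(3u + 4) + 4/3| = 37/(3(3u + 4)) < 37/(3·3u) = (37/9)/u.
Thus |(-4u + 7)/(3u + 4) + 4/3| < eps whenever u > (37/9)/eps.
Take N = (37/9)/eps. If u > N then |(-4u + 7)/(3u + 4) + 4/3| < (37/9)/u < eps.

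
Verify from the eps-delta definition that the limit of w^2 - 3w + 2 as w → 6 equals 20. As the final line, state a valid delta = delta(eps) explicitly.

delta = min(2, eps/11)

Suppose eps > 0. We want delta > 0 such that 0 < |w − 6| < delta implies |(w^2 - 3w + 2) − 20| < eps.
(w^2 - 3w + 2) − 20 = w^2 - 3w - 18 = (w − 6)(w + 3).
So |(w^2 - 3w + 2) − 20| = |w − 6|·|w + 3|.
Require delta ≤ 2. Then |w − 6| < 2 gives |w| < 8, and by the triangle inequality |w + 3| ≤ 8 + 3 = 11.
Hence |(w^2 - 3w + 2) − 20| ≤ 11|w − 6| < eps provided |w − 6| < eps/11.
Choosing delta = min(2, eps/11) ensures both conditions, hence |(w^2 - 3w + 2) − 20| < eps.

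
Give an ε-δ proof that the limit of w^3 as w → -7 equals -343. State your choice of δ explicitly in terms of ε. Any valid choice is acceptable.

Let ε > 0 be given. We seek δ > 0 with 0 < |w + 7| < δ ⇒ |w^3 + 343| < ε.
Factor: w^3 + 343 = (w + 7)(w^2 - 7w + 49), so |w^3 + 343| = |w + 7|·|w^2 - 7w + 49|.
Impose δ ≤ 1 so that |w| < 8; then |w^2 - 7w + 49| ≤ 169.
Hence |w^3 + 343| ≤ 169|w + 7|, which is < ε once |w + 7| < ε/169.
Take δ = min(1, ε/169). If 0 < |w + 7| < δ then both bounds hold and |w^3 + 343| ≤ 169|w + 7| < 169·(ε/169) = ε.

δ = min(1, ε/169)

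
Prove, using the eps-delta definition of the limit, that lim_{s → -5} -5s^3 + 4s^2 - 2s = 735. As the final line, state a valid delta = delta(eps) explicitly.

delta = min(2, eps/595)

Let eps > 0 be given. We want delta > 0 such that 0 < |s + 5| < delta implies |(-5s^3 + 4s^2 - 2s) − 735| < eps.
(-5s^3 + 4s^2 - 2s) − 735 = -5s^3 + 4s^2 - 2s - 735 = (s + 5)(-5s^2 + 29s - 147).
So |(-5s^3 + 4s^2 - 2s) − 735| = |s + 5|·|-5s^2 + 29s - 147|.
Require delta ≤ 2. Then |s + 5| < 2 gives |s| < 7, and by the triangle inequality |-5s^2 + 29s - 147| ≤ 5·7^2 + 29·7 + 147 = 595.
Hence |(-5s^3 + 4s^2 - 2s) − 735| ≤ 595|s + 5| < eps provided |s + 5| < eps/595.
Take delta = min(2, eps/595). Then 0 < |s + 5| < delta gives both |s + 5| < 2 and |s + 5| < eps/595, so |(-5s^3 + 4s^2 - 2s) − 735| < eps.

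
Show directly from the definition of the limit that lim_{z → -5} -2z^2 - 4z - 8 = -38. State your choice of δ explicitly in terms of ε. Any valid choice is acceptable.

δ = min(2, ε/20)

Let ε > 0. We want δ > 0 such that 0 < |z + 5| < δ implies |(-2z^2 - 4z - 8) + 38| < ε.
(-2z^2 - 4z - 8) + 38 = -2z^2 - 4z + 30 = (z + 5)(-2z + 6).
So |(-2z^2 - 4z - 8) + 38| = |z + 5|·|-2z + 6|.
Assume first that |z + 5| < 2, so |z| < 7. Then |-2z + 6| ≤ 2·7 + 6 = 20.
Hence |(-2z^2 - 4z - 8) + 38| ≤ 20|z + 5| < ε provided |z + 5| < ε/20.
Choosing δ = min(2, ε/20) ensures both conditions, hence |(-2z^2 - 4z - 8) + 38| < ε.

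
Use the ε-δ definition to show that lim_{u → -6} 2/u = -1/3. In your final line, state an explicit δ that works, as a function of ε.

δ = min(3, 9ε)

Suppose ε > 0. We seek δ > 0 such that 0 < |u + 6| < δ implies |2/u + 1/3| < ε.
|2/u + 1/3| = 2·|-6 − u|/(6·|u|) = 2|u + 6|/(6|u|).
Require δ ≤ 3 so that |u| > 6 − 3 = 3, hence 6|u| > 18.
Then |2/u + 1/3| < 2|u + 6|/18, which is < ε when |u + 6| < 9ε.
Take δ = min(3, 9ε). Then 0 < |u + 6| < δ gives both |u + 6| < 3 and |u + 6| < 9ε, so |2/u + 1/3| < ε.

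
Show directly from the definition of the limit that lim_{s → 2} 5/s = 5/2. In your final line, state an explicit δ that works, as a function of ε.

Suppose ε > 0. We seek δ > 0 such that 0 < |s − 2| < δ implies |5/s − (5/2)| < ε.
|5/s − (5/2)| = 5·|2 − s|/(2·|s|) = 5|s − 2|/(2|s|).
Require δ ≤ 1 so that |s| > 2 − 1 = 1, hence 2|s| > 2.
Then |5/s − (5/2)| < 5|s − 2|/2, which is < ε when |s − 2| < (2/5)ε.
Take δ = min(1, (2/5)ε). Then 0 < |s − 2| < δ gives both |s − 2| < 1 and |s − 2| < (2/5)ε, so |5/s − (5/2)| < ε.

δ = min(1, (2/5)ε)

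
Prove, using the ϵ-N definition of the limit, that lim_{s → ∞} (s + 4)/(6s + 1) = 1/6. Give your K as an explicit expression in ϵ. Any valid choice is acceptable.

Let ϵ > 0 be given. We seek K > 0 such that s > K implies |(s + 4)/(6s + 1) − (1/6)| < ϵ.
(s + 4)/(6s + 1) − (1/6) = (6(s + 4) − (6s + 1)) / (6(6s + 1)) = 23/(6(6s + 1)).
For s > 0 we have 6s + 1 > 6s, so |(s + 4)/(6s + 1) − (1/6)| = 23/(6(6s + 1)) < 23/(6·6s) = (23/36)/s.
Thus |(s + 4)/(6s + 1) − (1/6)| < ϵ whenever s > (23/36)/ϵ.
Take K = (23/36)/ϵ. If s > K then |(s + 4)/(6s + 1) − (1/6)| < (23/36)/s < ϵ.

K = (23/36)/ϵ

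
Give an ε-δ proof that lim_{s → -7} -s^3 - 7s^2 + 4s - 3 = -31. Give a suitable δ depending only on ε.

Let ε > 0 be given. We want δ > 0 such that 0 < |s + 7| < δ implies |(-s^3 - 7s^2 + 4s - 3) + 31| < ε.
(-s^3 - 7s^2 + 4s - 3) + 31 = -s^3 - 7s^2 + 4s + 28 = (s + 7)(-s^2 + 4).
So |(-s^3 - 7s^2 + 4s - 3) + 31| = |s + 7|·|-s^2 + 4|.
Require δ ≤ 2. Then |s + 7| < 2 gives |s| < 9, and by the triangle inequality |-s^2 + 4| ≤ 9^2 + 4 = 85.
Hence |(-s^3 - 7s^2 + 4s - 3) + 31| ≤ 85|s + 7| < ε provided |s + 7| < ε/85.
Choosing δ = min(2, ε/85) ensures both conditions, hence |(-s^3 - 7s^2 + 4s - 3) + 31| < ε.

δ = min(2, ε/85)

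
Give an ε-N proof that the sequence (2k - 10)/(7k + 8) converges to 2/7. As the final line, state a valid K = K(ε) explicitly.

Let ε > 0 be given. For k ≥ 1, |(2k - 10)/(7k + 8) − (2/7)| = |-86|/(7(7k + 8)) = 86/(7(7k + 8)).
Since 7k + 8 ≥ 7k for k ≥ 1, this is ≤ 86/(7·7k) = (86/49)/k.
So |(2k - 10)/(7k + 8) − (2/7)| < ε whenever k > (86/49)/ε.
Take K = (86/49)/ε. If k > K then |(2k - 10)/(7k + 8) − (2/7)| ≤ (86/49)/k < ε.

K = (86/49)/ε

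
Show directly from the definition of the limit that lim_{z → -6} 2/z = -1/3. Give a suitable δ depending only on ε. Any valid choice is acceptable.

Let ε > 0. We seek δ > 0 such that 0 < |z + 6| < δ implies |2/z + 1/3| < ε.
|2/z + 1/3| = 2·|-6 − z|/(6·|z|) = 2|z + 6|/(6|z|).
Require δ ≤ 3 so that |z| > 6 − 3 = 3, hence 6|z| > 18.
Then |2/z + 1/3| < 2|z + 6|/18, which is < ε when |z + 6| < 9ε.
Take δ = min(3, 9ε). Then 0 < |z + 6| < δ gives both |z + 6| < 3 and |z + 6| < 9ε, so |2/z + 1/3| < ε.

δ = min(3, 9ε)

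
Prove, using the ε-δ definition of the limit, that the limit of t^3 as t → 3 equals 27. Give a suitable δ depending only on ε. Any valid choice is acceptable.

Let ε > 0 be given. We seek δ > 0 with 0 < |t − 3| < δ ⇒ |t^3 − 27| < ε.
Factor: t^3 − 27 = (t − 3)(t^2 + 3t + 9), so |t^3 − 27| = |t − 3|·|t^2 + 3t + 9|.
Impose δ ≤ 1 so that |t| < 4; then |t^2 + 3t + 9| ≤ 37.
Hence |t^3 − 27| ≤ 37|t − 3|, which is < ε once |t − 3| < ε/37.
Take δ = min(1, ε/37). If 0 < |t − 3| < δ then both bounds hold and |t^3 − 27| ≤ 37|t − 3| < 37·(ε/37) = ε.

δ = min(1, ε/37)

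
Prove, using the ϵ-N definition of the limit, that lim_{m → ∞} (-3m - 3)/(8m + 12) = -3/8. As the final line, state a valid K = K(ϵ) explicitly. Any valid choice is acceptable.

K = (3/16)/ϵ

Let ϵ > 0 be given. For m ≥ 1, |(-3m - 3)/(8m + 12) + 3/8| = |12|/(8(8m + 12)) = 12/(8(8m + 12)).
Since 8m + 12 ≥ 8m for m ≥ 1, this is ≤ 12/(8·8m) = (3/16)/m.
So |(-3m - 3)/(8m + 12) + 3/8| < ϵ whenever m > (3/16)/ϵ.
Take K = (3/16)/ϵ. If m > K then |(-3m - 3)/(8m + 12) + 3/8| ≤ (3/16)/m < ϵ.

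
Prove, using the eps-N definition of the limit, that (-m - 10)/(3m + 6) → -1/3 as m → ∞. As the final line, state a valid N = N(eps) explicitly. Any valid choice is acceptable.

Let eps > 0. For m ≥ 1, |(-m - 10)/(3m + 6) + 1/3| = |-24|/(3(3m + 6)) = 24/(3(3m + 6)).
Since 3m + 6 ≥ 3m for m ≥ 1, this is ≤ 24/(3·3m) = (8/3)/m.
So |(-m - 10)/(3m + 6) + 1/3| < eps whenever m > (8/3)/eps.
Take N = (8/3)/eps. If m > N then |(-m - 10)/(3m + 6) + 1/3| ≤ (8/3)/m < eps.

N = (8/3)/eps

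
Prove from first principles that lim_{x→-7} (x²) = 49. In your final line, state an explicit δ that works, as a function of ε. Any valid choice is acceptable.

δ = min(1, ε/15)

Let ε > 0 be given. We seek δ > 0 with 0 < |x + 7| < δ ⇒ |x² − 49| < ε.
Factor: x² − 49 = (x + 7)(x - 7), so |x² − 49| = |x + 7|·|x - 7|.
Restrict δ ≤ 1. Then |x + 7| < 1 gives |x| < 8, so by the triangle inequality |x - 7| ≤ 8 + 7 = 15.
Hence |x² − 49| ≤ 15|x + 7|, which is < ε once |x + 7| < ε/15.
Take δ = min(1, ε/15). If 0 < |x + 7| < δ then both bounds hold and |x² − 49| ≤ 15|x + 7| < 15·(ε/15) = ε.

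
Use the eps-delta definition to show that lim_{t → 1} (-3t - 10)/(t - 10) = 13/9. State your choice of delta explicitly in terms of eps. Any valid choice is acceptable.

delta = min(9/2, (81/80)eps)

Let eps > 0 be given. We want delta > 0 with 0 < |t − 1| < delta ⇒ |(-3t - 10)/(t - 10) − (13/9)| < eps.
Combining over a common denominator, (-3t - 10)/(t - 10) − (13/9) = [(-3t - 10)·(-9) − (-13)·(t - 10)] / [(-9)·(t - 10)] = 40(t − 1) / ((-9)(t - 10)).
So |(-3t - 10)/(t - 10) − (13/9)| = 40|t − 1| / (9·|t − 10|).
Restrict delta ≤ 9/2. Then |t − 1| < 9/2 gives |t − 10| = |(t − 1) + (-9)| ≥ 9 − 9/2 = 9/2.
Hence |(-3t - 10)/(t - 10) − (13/9)| < 40|t − 1|/(9·(9/2)) = (80/81)|t − 1|, which is < eps once |t − 1| < (81/80)eps.
Take delta = min(9/2, (81/80)eps). Then 0 < |t − 1| < delta forces both bounds, so |(-3t - 10)/(t - 10) − (13/9)| < eps.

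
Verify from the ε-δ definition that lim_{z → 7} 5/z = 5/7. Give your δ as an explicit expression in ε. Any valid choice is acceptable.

Let ε > 0. We seek δ > 0 such that 0 < |z − 7| < δ implies |5/z − (5/7)| < ε.
|5/z − (5/7)| = 5·|7 − z|/(7·|z|) = 5|z − 7|/(7|z|).
Require δ ≤ 7/2 so that |z| > 7 − 7/2 = 7/2, hence 7|z| > 49/2.
Then |5/z − (5/7)| < 5|z − 7|/(49/2), which is < ε when |z − 7| < (49/10)ε.
Take δ = min(7/2, (49/10)ε). Then 0 < |z − 7| < δ gives both |z − 7| < 7/2 and |z − 7| < (49/10)ε, so |5/z − (5/7)| < ε.

δ = min(7/2, (49/10)ε)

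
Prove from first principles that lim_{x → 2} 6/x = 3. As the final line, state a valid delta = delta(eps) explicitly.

Let eps > 0 be given. We seek delta > 0 such that 0 < |x − 2| < delta implies |6/x − 3| < eps.
|6/x − 3| = 6·|2 − x|/(2·|x|) = 6|x − 2|/(2|x|).
Require delta ≤ 1 so that |x| > 2 − 1 = 1, hence 2|x| > 2.
Then |6/x − 3| < 6|x − 2|/2, which is < eps when |x − 2| < (1/3)eps.
Take delta = min(1, (1/3)eps). Then 0 < |x − 2| < delta gives both |x − 2| < 1 and |x − 2| < (1/3)eps, so |6/x − 3| < eps.

delta = min(1, (1/3)eps)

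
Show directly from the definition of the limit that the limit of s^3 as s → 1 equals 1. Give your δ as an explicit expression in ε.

Let ε > 0 be given. We seek δ > 0 with 0 < |s − 1| < δ ⇒ |s^3 − 1| < ε.
Factor: s^3 − 1 = (s − 1)(s^2 + s + 1), so |s^3 − 1| = |s − 1|·|s^2 + s + 1|.
Impose δ ≤ 1 so that |s| < 2; then |s^2 + s + 1| ≤ 7.
Hence |s^3 − 1| ≤ 7|s − 1|, which is < ε once |s − 1| < ε/7.
Take δ = min(1, ε/7). If 0 < |s − 1| < δ then both bounds hold and |s^3 − 1| ≤ 7|s − 1| < 7·(ε/7) = ε.

δ = min(1, ε/7)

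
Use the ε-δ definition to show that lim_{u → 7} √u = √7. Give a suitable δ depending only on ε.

δ = min(7, √7·ε)

Suppose ε > 0. We want δ > 0 such that 0 < |u − 7| < δ implies |√u − √7| < ε.
Rationalise: √u − √7 = (u − 7)/(√u + √7), so |√u − √7| = |u − 7|/(√u + √7).
Restrict δ ≤ 7 so that |u − 7| < 7 forces u > 0, and then √u + √7 > √7.
Hence |√u − √7| < |u − 7|/√7, which is < ε once |u − 7| < √7·ε.
Take δ = min(7, √7·ε). If 0 < |u − 7| < δ then u > 0 and |√u − √7| < |u − 7|/√7 < ε.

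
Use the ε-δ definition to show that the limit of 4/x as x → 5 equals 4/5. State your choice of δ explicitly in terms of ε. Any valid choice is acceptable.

δ = min(5/2, (25/8)ε)

Let ε > 0 be given. We seek δ > 0 such that 0 < |x − 5| < δ implies |4/x − (4/5)| < ε.
|4/x − (4/5)| = 4·|5 − x|/(5·|x|) = 4|x − 5|/(5|x|).
Restrict δ ≤ 5/2. Then |x − 5| < 5/2 gives |x| > 5/2, so 5|x| > 25/2.
Then |4/x − (4/5)| < 4|x − 5|/(25/2), which is < ε when |x − 5| < (25/8)ε.
Take δ = min(5/2, (25/8)ε). Then 0 < |x − 5| < δ gives both |x − 5| < 5/2 and |x − 5| < (25/8)ε, so |4/x − (4/5)| < ε.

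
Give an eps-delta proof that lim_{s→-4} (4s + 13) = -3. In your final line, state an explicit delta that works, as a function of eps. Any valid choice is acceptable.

Let eps > 0. We need delta > 0 so that 0 < |s + 4| < delta implies |(4s + 13) + 3| < eps.
Since (4s + 13) + 3 = 4(s + 4), we have |(4s + 13) + 3| = 4|s + 4|.
Thus it suffices that |s + 4| < eps/4.
Choosing delta = eps/4 gives |(4s + 13) + 3| = 4|s + 4| < eps whenever |s + 4| < delta.

delta = eps/4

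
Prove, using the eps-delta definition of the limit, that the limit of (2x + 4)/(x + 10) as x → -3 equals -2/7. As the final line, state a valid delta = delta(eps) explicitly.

delta = min(7/2, (49/32)eps)

Let eps > 0 be given. We want delta > 0 with 0 < |x + 3| < delta ⇒ |(2x + 4)/(x + 10) + 2/7| < eps.
Combining over a common denominator, (2x + 4)/(x + 10) + 2/7 = [(2x + 4)·7 − (-2)·(x + 10)] / [7·(x + 10)] = 16(x + 3) / (7(x + 10)).
So |(2x + 4)/(x + 10) + 2/7| = 16|x + 3| / (7·|x + 10|).
Restrict delta ≤ 7/2. Then |x + 3| < 7/2 gives |x + 10| = |(x + 3) + 7| ≥ 7 − 7/2 = 7/2.
Hence |(2x + 4)/(x + 10) + 2/7| < 16|x + 3|/(7·(7/2)) = (32/49)|x + 3|, which is < eps once |x + 3| < (49/32)eps.
Take delta = min(7/2, (49/32)eps). Then 0 < |x + 3| < delta forces both bounds, so |(2x + 4)/(x + 10) + 2/7| < eps.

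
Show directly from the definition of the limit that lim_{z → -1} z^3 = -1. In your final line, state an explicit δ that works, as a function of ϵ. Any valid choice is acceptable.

Let ϵ > 0 be given. We seek δ > 0 with 0 < |z + 1| < δ ⇒ |z^3 + 1| < ϵ.
Factor: z^3 + 1 = (z + 1)(z^2 - z + 1), so |z^3 + 1| = |z + 1|·|z^2 - z + 1|.
Impose δ ≤ 2 so that |z| < 3; then |z^2 - z + 1| ≤ 13.
Hence |z^3 + 1| ≤ 13|z + 1|, which is < ϵ once |z + 1| < ϵ/13.
Take δ = min(2, ϵ/13). If 0 < |z + 1| < δ then both bounds hold and |z^3 + 1| ≤ 13|z + 1| < 13·(ϵ/13) = ϵ.

δ = min(2, ϵ/13)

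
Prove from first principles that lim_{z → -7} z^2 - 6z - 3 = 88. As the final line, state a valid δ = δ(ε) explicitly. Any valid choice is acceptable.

Let ε > 0. We want δ > 0 such that 0 < |z + 7| < δ implies |(z^2 - 6z - 3) − 88| < ε.
(z^2 - 6z - 3) − 88 = z^2 - 6z - 91 = (z + 7)(z - 13).
So |(z^2 - 6z - 3) − 88| = |z + 7|·|z - 13|.
Require δ ≤ 1. Then |z + 7| < 1 gives |z| < 8, and by the triangle inequality |z - 13| ≤ 8 + 13 = 21.
Hence |(z^2 - 6z - 3) − 88| ≤ 21|z + 7| < ε provided |z + 7| < ε/21.
Take δ = min(1, ε/21). Then 0 < |z + 7| < δ gives both |z + 7| < 1 and |z + 7| < ε/21, so |(z^2 - 6z - 3) − 88| < ε.

δ = min(1, ε/21)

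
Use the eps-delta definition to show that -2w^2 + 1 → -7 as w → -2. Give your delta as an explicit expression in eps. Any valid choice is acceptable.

delta = min(1, eps/10)

Fix eps > 0. We want delta > 0 such that 0 < |w + 2| < delta implies |(-2w^2 + 1) + 7| < eps.
(-2w^2 + 1) + 7 = -2w^2 + 8 = (w + 2)(-2w + 4).
So |(-2w^2 + 1) + 7| = |w + 2|·|-2w + 4|.
Require delta ≤ 1. Then |w + 2| < 1 gives |w| < 3, and by the triangle inequality |-2w + 4| ≤ 2·3 + 4 = 10.
Hence |(-2w^2 + 1) + 7| ≤ 10|w + 2| < eps provided |w + 2| < eps/10.
Take delta = min(1, eps/10). Then 0 < |w + 2| < delta gives both |w + 2| < 1 and |w + 2| < eps/10, so |(-2w^2 + 1) + 7| < eps.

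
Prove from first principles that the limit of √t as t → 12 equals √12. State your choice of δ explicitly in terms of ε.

δ = min(12, √12·ε)

Suppose ε > 0. We want δ > 0 such that 0 < |t − 12| < δ implies |√t − √12| < ε.
Rationalise: √t − √12 = (t − 12)/(√t + √12), so |√t − √12| = |t − 12|/(√t + √12).
Restrict δ ≤ 12 so that |t − 12| < 12 forces t > 0, and then √t + √12 > √12.
Hence |√t − √12| < |t − 12|/√12, which is < ε once |t − 12| < √12·ε.
Take δ = min(12, √12·ε). If 0 < |t − 12| < δ then t > 0 and |√t − √12| < |t − 12|/√12 < ε.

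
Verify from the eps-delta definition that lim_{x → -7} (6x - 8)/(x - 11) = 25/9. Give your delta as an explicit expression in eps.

Let eps > 0. We want delta > 0 with 0 < |x + 7| < delta ⇒ |(6x - 8)/(x - 11) − (25/9)| < eps.
Combining over a common denominator, (6x - 8)/(x - 11) − (25/9) = [(6x - 8)·(-18) − (-50)·(x - 11)] / [(-18)·(x - 11)] = -58(x + 7) / ((-18)(x - 11)).
So |(6x - 8)/(x - 11) − (25/9)| = 58|x + 7| / (18·|x − 11|).
Restrict delta ≤ 9. Then |x + 7| < 9 gives |x − 11| = |(x + 7) + (-18)| ≥ 18 − 9 = 9.
Hence |(6x - 8)/(x - 11) − (25/9)| < 58|x + 7|/(18·9) = (29/81)|x + 7|, which is < eps once |x + 7| < (81/29)eps.
Take delta = min(9, (81/29)eps). Then 0 < |x + 7| < delta forces both bounds, so |(6x - 8)/(x - 11) − (25/9)| < eps.

delta = min(9, (81/29)eps)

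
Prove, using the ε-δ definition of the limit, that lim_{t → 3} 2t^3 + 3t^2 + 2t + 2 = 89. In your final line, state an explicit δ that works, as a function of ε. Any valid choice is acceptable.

δ = min(2, ε/124)

Fix ε > 0. We want δ > 0 such that 0 < |t − 3| < δ implies |(2t^3 + 3t^2 + 2t + 2) − 89| < ε.
(2t^3 + 3t^2 + 2t + 2) − 89 = 2t^3 + 3t^2 + 2t - 87 = (t − 3)(2t^2 + 9t + 29).
So |(2t^3 + 3t^2 + 2t + 2) − 89| = |t − 3|·|2t^2 + 9t + 29|.
Assume first that |t − 3| < 2, so |t| < 5. Then |2t^2 + 9t + 29| ≤ 2·5^2 + 9·5 + 29 = 124.
Hence |(2t^3 + 3t^2 + 2t + 2) − 89| ≤ 124|t − 3| < ε provided |t − 3| < ε/124.
Take δ = min(2, ε/124). Then 0 < |t − 3| < δ gives both |t − 3| < 2 and |t − 3| < ε/124, so |(2t^3 + 3t^2 + 2t + 2) − 89| < ε.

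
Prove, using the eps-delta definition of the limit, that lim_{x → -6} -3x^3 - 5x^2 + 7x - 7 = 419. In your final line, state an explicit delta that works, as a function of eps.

Let eps > 0 be given. We want delta > 0 such that 0 < |x + 6| < delta implies |(-3x^3 - 5x^2 + 7x - 7) − 419| < eps.
(-3x^3 - 5x^2 + 7x - 7) − 419 = -3x^3 - 5x^2 + 7x - 426 = (x + 6)(-3x^2 + 13x - 71).
So |(-3x^3 - 5x^2 + 7x - 7) − 419| = |x + 6|·|-3x^2 + 13x - 71|.
Require delta ≤ 1. Then |x + 6| < 1 gives |x| < 7, and by the triangle inequality |-3x^2 + 13x - 71| ≤ 3·7^2 + 13·7 + 71 = 309.
Hence |(-3x^3 - 5x^2 + 7x - 7) − 419| ≤ 309|x + 6| < eps provided |x + 6| < eps/309.
Take delta = min(1, eps/309). Then 0 < |x + 6| < delta gives both |x + 6| < 1 and |x + 6| < eps/309, so |(-3x^3 - 5x^2 + 7x - 7) − 419| < eps.

delta = min(1, eps/309)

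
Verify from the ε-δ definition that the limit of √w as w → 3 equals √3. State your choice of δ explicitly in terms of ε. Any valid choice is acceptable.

δ = min(3, √3·ε)

Fix ε > 0. We want δ > 0 such that 0 < |w − 3| < δ implies |√w − √3| < ε.
Rationalise: √w − √3 = (w − 3)/(√w + √3), so |√w − √3| = |w − 3|/(√w + √3).
Restrict δ ≤ 3 so that |w − 3| < 3 forces w > 0, and then √w + √3 > √3.
Hence |√w − √3| < |w − 3|/√3, which is < ε once |w − 3| < √3·ε.
Take δ = min(3, √3·ε). If 0 < |w − 3| < δ then w > 0 and |√w − √3| < |w − 3|/√3 < ε.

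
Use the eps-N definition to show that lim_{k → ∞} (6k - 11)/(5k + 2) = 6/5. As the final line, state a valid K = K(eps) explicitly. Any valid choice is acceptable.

K = (67/25)/eps

Suppose eps > 0. For k ≥ 1, |(6k - 11)/(5k + 2) − (6/5)| = |-67|/(5(5k + 2)) = 67/(5(5k + 2)).
Since 5k + 2 ≥ 5k for k ≥ 1, this is ≤ 67/(5·5k) = (67/25)/k.
So |(6k - 11)/(5k + 2) − (6/5)| < eps whenever k > (67/25)/eps.
Take K = (67/25)/eps. If k > K then |(6k - 11)/(5k + 2) − (6/5)| ≤ (67/25)/k < eps.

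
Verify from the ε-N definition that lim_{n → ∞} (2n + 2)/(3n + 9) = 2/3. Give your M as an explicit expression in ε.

Suppose ε > 0. For n ≥ 1, |(2n + 2)/(3n + 9) − (2/3)| = |-12|/(3(3n + 9)) = 12/(3(3n + 9)).
Since 3n + 9 ≥ 3n for n ≥ 1, this is ≤ 12/(3·3n) = (4/3)/n.
So |(2n + 2)/(3n + 9) − (2/3)| < ε whenever n > (4/3)/ε.
Take M = (4/3)/ε. If n > M then |(2n + 2)/(3n + 9) − (2/3)| ≤ (4/3)/n < ε.

M = (4/3)/ε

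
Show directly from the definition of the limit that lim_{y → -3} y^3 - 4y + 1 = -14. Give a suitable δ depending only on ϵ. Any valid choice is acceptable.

δ = min(2, ϵ/45)

Suppose ϵ > 0. We want δ > 0 such that 0 < |y + 3| < δ implies |(y^3 - 4y + 1) + 14| < ϵ.
(y^3 - 4y + 1) + 14 = y^3 - 4y + 15 = (y + 3)(y^2 - 3y + 5).
So |(y^3 - 4y + 1) + 14| = |y + 3|·|y^2 - 3y + 5|.
Require δ ≤ 2. Then |y + 3| < 2 gives |y| < 5, and by the triangle inequality |y^2 - 3y + 5| ≤ 5^2 + 3·5 + 5 = 45.
Hence |(y^3 - 4y + 1) + 14| ≤ 45|y + 3| < ϵ provided |y + 3| < ϵ/45.
Take δ = min(2, ϵ/45). Then 0 < |y + 3| < δ gives both |y + 3| < 2 and |y + 3| < ϵ/45, so |(y^3 - 4y + 1) + 14| < ϵ.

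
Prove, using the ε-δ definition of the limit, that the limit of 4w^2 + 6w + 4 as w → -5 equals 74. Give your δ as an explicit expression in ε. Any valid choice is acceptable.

δ = min(1, ε/38)

Fix ε > 0. We want δ > 0 such that 0 < |w + 5| < δ implies |(4w^2 + 6w + 4) − 74| < ε.
(4w^2 + 6w + 4) − 74 = 4w^2 + 6w - 70 = (w + 5)(4w - 14).
So |(4w^2 + 6w + 4) − 74| = |w + 5|·|4w - 14|.
Assume first that |w + 5| < 1, so |w| < 6. Then |4w - 14| ≤ 4·6 + 14 = 38.
Hence |(4w^2 + 6w + 4) − 74| ≤ 38|w + 5| < ε provided |w + 5| < ε/38.
Choosing δ = min(1, ε/38) ensures both conditions, hence |(4w^2 + 6w + 4) − 74| < ε.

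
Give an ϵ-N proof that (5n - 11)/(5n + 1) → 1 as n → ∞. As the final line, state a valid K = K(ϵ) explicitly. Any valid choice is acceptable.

K = (12/5)/ϵ

Fix ϵ > 0. For n ≥ 1, |(5n - 11)/(5n + 1) − 1| = |-60|/(5(5n + 1)) = 60/(5(5n + 1)).
Since 5n + 1 ≥ 5n for n ≥ 1, this is ≤ 60/(5·5n) = (12/5)/n.
So |(5n - 11)/(5n + 1) − 1| < ϵ whenever n > (12/5)/ϵ.
Take K = (12/5)/ϵ. If n > K then |(5n - 11)/(5n + 1) − 1| ≤ (12/5)/n < ϵ.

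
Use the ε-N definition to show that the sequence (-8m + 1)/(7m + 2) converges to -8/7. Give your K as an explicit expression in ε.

Fix ε > 0. For m ≥ 1, |(-8m + 1)/(7m + 2) + 8/7| = |23|/(7(7m + 2)) = 23/(7(7m + 2)).
Since 7m + 2 ≥ 7m for m ≥ 1, this is ≤ 23/(7·7m) = (23/49)/m.
So |(-8m + 1)/(7m + 2) + 8/7| < ε whenever m > (23/49)/ε.
Take K = (23/49)/ε. If m > K then |(-8m + 1)/(7m + 2) + 8/7| ≤ (23/49)/m < ε.

K = (23/49)/ε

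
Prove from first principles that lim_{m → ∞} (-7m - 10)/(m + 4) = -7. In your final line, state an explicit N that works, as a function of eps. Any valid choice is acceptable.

Fix eps > 0. For m ≥ 1, |(-7m - 10)/(m + 4) + 7| = |18|/((m + 4)) = 18/((m + 4)).
Since m + 4 ≥ m for m ≥ 1, this is ≤ 18/(m) = 18/m.
So |(-7m - 10)/(m + 4) + 7| < eps whenever m > 18/eps.
Take N = 18/eps. If m > N then |(-7m - 10)/(m + 4) + 7| ≤ 18/m < eps.

N = 18/eps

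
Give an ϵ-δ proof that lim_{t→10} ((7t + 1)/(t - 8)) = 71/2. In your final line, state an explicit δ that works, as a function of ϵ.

δ = min(1, (2/57)ϵ)

Let ϵ > 0 be given. We want δ > 0 with 0 < |t − 10| < δ ⇒ |(7t + 1)/(t - 8) − (71/2)| < ϵ.
Combining over a common denominator, (7t + 1)/(t - 8) − (71/2) = [(7t + 1)·2 − 71·(t - 8)] / [2·(t - 8)] = -57(t − 10) / (2(t - 8)).
So |(7t + 1)/(t - 8) − (71/2)| = 57|t − 10| / (2·|t − 8|).
Restrict δ ≤ 1. Then |t − 10| < 1 gives |t − 8| = |(t − 10) + 2| ≥ 2 − 1 = 1.
Hence |(7t + 1)/(t - 8) − (71/2)| < 57|t − 10|/(2·1) = (57/2)|t − 10|, which is < ϵ once |t − 10| < (2/57)ϵ.
Take δ = min(1, (2/57)ϵ). Then 0 < |t − 10| < δ forces both bounds, so |(7t + 1)/(t - 8) − (71/2)| < ϵ.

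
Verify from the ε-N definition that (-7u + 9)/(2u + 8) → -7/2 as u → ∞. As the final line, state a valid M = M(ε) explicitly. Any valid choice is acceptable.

M = (37/2)/ε

Let ε > 0. We seek M > 0 such that u > M implies |(-7u + 9)/(2u + 8) + 7/2| < ε.
(-7u + 9)/(2u + 8) + 7/2 = (2(-7u + 9) − (-7)(2u + 8)) / (2(2u + 8)) = 74/(2(2u + 8)).
For u > 0 we have 2u + 8 > 2u, so |(-7u + 9)/(2u + 8) + 7/2| = 74/(2(2u + 8)) < 74/(2·2u) = (37/2)/u.
Thus |(-7u + 9)/(2u + 8) + 7/2| < ε whenever u > (37/2)/ε.
Take M = (37/2)/ε. If u > M then |(-7u + 9)/(2u + 8) + 7/2| < (37/2)/u < ε.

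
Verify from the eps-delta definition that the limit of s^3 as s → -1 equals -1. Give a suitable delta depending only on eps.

delta = min(2, eps/13)

Let eps > 0. We seek delta > 0 with 0 < |s + 1| < delta ⇒ |s^3 + 1| < eps.
Factor: s^3 + 1 = (s + 1)(s^2 - s + 1), so |s^3 + 1| = |s + 1|·|s^2 - s + 1|.
Restrict delta ≤ 2. Then |s + 1| < 2 gives |s| < 3, so by the triangle inequality |s^2 - s + 1| ≤ 3^2 + 3 + 1 = 13.
Hence |s^3 + 1| ≤ 13|s + 1|, which is < eps once |s + 1| < eps/13.
Take delta = min(2, eps/13). If 0 < |s + 1| < delta then both bounds hold and |s^3 + 1| ≤ 13|s + 1| < 13·(eps/13) = eps.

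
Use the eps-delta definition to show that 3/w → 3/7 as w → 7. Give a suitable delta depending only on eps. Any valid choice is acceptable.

Suppose eps > 0. We seek delta > 0 such that 0 < |w − 7| < delta implies |3/w − (3/7)| < eps.
|3/w − (3/7)| = 3·|7 − w|/(7·|w|) = 3|w − 7|/(7|w|).
Restrict delta ≤ 7/2. Then |w − 7| < 7/2 gives |w| > 7/2, so 7|w| > 49/2.
Then |3/w − (3/7)| < 3|w − 7|/(49/2), which is < eps when |w − 7| < (49/6)eps.
Take delta = min(7/2, (49/6)eps). Then 0 < |w − 7| < delta gives both |w − 7| < 7/2 and |w − 7| < (49/6)eps, so |3/w − (3/7)| < eps.

delta = min(7/2, (49/6)eps)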